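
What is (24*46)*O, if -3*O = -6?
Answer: 2208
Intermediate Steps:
O = 2 (O = -⅓*(-6) = 2)
(24*46)*O = (24*46)*2 = 1104*2 = 2208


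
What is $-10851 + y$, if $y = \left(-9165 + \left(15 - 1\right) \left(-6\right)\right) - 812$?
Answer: $-20912$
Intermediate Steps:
$y = -10061$ ($y = \left(-9165 + 14 \left(-6\right)\right) - 812 = \left(-9165 - 84\right) - 812 = -9249 - 812 = -10061$)
$-10851 + y = -10851 - 10061 = -20912$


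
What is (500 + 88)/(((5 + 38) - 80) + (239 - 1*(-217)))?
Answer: 588/419 ≈ 1.4033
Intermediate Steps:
(500 + 88)/(((5 + 38) - 80) + (239 - 1*(-217))) = 588/((43 - 80) + (239 + 217)) = 588/(-37 + 456) = 588/419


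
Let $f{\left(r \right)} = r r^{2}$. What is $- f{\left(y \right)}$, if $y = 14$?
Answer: $-2744$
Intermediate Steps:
$f{\left(r \right)} = r^{3}$
$- f{\left(y \right)} = - 14^{3} = \left(-1\right) 2744 = -2744$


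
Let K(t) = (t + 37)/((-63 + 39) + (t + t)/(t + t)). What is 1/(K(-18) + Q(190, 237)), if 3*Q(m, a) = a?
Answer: 23/1798 ≈ 0.012792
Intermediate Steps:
Q(m, a) = a/3
K(t) = -37/23 - t/23 (K(t) = (37 + t)/(-24 + (2*t)/((2*t))) = (37 + t)/(-24 + (2*t)*(1/(2*t))) = (37 + t)/(-24 + 1) = (37 + t)/(-23) = (37 + t)*(-1/23) = -37/23 - t/23)
1/(K(-18) + Q(190, 237)) = 1/((-37/23 - 1/23*(-18)) + (⅓)*237) = 1/((-37/23 + 18/23) + 79) = 1/(-19/23 + 79) = 1/(1798/23) = 23/1798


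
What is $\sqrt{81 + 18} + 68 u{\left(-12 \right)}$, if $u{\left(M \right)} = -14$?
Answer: $-952 + 3 \sqrt{11} \approx -942.05$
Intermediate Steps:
$\sqrt{81 + 18} + 68 u{\left(-12 \right)} = \sqrt{81 + 18} + 68 \left(-14\right) = \sqrt{99} - 952 = 3 \sqrt{11} - 952 = -952 + 3 \sqrt{11}$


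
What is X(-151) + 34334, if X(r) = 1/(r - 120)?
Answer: 9304513/271 ≈ 34334.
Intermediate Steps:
X(r) = 1/(-120 + r)
X(-151) + 34334 = 1/(-120 - 151) + 34334 = 1/(-271) + 34334 = -1/271 + 34334 = 9304513/271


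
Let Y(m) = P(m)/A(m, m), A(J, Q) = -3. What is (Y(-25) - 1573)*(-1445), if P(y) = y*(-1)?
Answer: 6855080/3 ≈ 2.2850e+6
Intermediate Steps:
P(y) = -y
Y(m) = m/3 (Y(m) = -m/(-3) = -m*(-1/3) = m/3)
(Y(-25) - 1573)*(-1445) = ((1/3)*(-25) - 1573)*(-1445) = (-25/3 - 1573)*(-1445) = -4744/3*(-1445) = 6855080/3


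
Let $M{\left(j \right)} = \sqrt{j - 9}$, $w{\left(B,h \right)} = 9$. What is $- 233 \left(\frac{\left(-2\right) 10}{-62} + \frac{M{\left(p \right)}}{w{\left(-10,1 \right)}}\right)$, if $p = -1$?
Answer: $- \frac{2330}{31} - \frac{233 i \sqrt{10}}{9} \approx -75.161 - 81.868 i$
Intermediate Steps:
$M{\left(j \right)} = \sqrt{-9 + j}$
$- 233 \left(\frac{\left(-2\right) 10}{-62} + \frac{M{\left(p \right)}}{w{\left(-10,1 \right)}}\right) = - 233 \left(\frac{\left(-2\right) 10}{-62} + \frac{\sqrt{-9 - 1}}{9}\right) = - 233 \left(\left(-20\right) \left(- \frac{1}{62}\right) + \sqrt{-10} \cdot \frac{1}{9}\right) = - 233 \left(\frac{10}{31} + i \sqrt{10} \cdot \frac{1}{9}\right) = - 233 \left(\frac{10}{31} + \frac{i \sqrt{10}}{9}\right) = - \frac{2330}{31} - \frac{233 i \sqrt{10}}{9}$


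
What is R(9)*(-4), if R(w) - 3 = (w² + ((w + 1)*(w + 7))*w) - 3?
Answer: -6084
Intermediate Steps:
R(w) = w² + w*(1 + w)*(7 + w) (R(w) = 3 + ((w² + ((w + 1)*(w + 7))*w) - 3) = 3 + ((w² + ((1 + w)*(7 + w))*w) - 3) = 3 + ((w² + w*(1 + w)*(7 + w)) - 3) = 3 + (-3 + w² + w*(1 + w)*(7 + w)) = w² + w*(1 + w)*(7 + w))
R(9)*(-4) = (9*(7 + 9² + 9*9))*(-4) = (9*(7 + 81 + 81))*(-4) = (9*169)*(-4) = 1521*(-4) = -6084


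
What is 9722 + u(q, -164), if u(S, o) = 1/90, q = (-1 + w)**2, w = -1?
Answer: 874981/90 ≈ 9722.0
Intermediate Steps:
q = 4 (q = (-1 - 1)**2 = (-2)**2 = 4)
u(S, o) = 1/90
9722 + u(q, -164) = 9722 + 1/90 = 874981/90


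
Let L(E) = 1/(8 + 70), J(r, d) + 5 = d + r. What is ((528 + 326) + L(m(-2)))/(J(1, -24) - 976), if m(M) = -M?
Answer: -66613/78312 ≈ -0.85061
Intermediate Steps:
J(r, d) = -5 + d + r (J(r, d) = -5 + (d + r) = -5 + d + r)
L(E) = 1/78
((528 + 326) + L(m(-2)))/(J(1, -24) - 976) = ((528 + 326) + 1/78)/((-5 - 24 + 1) - 976) = (854 + 1/78)/(-28 - 976) = (66613/78)/(-1004) = (66613/78)*(-1/1004) = -66613/78312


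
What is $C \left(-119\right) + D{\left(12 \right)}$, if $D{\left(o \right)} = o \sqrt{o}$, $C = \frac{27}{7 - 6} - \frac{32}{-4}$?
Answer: $-4165 + 24 \sqrt{3} \approx -4123.4$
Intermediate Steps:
$C = 35$ ($C = \frac{27}{7 - 6} - -8 = \frac{27}{1} + 8 = 27 \cdot 1 + 8 = 27 + 8 = 35$)
$D{\left(o \right)} = o^{\frac{3}{2}}$
$C \left(-119\right) + D{\left(12 \right)} = 35 \left(-119\right) + 12^{\frac{3}{2}} = -4165 + 24 \sqrt{3}$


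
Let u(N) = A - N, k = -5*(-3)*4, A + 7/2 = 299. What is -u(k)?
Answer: -471/2 ≈ -235.50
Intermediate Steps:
A = 591/2 (A = -7/2 + 299 = 591/2 ≈ 295.50)
k = 60 (k = 15*4 = 60)
u(N) = 591/2 - N
-u(k) = -(591/2 - 1*60) = -(591/2 - 60) = -1*471/2 = -471/2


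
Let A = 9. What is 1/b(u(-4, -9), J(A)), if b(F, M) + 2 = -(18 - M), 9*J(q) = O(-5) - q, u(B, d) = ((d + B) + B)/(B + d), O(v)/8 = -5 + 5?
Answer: -1/21 ≈ -0.047619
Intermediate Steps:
O(v) = 0 (O(v) = 8*(-5 + 5) = 8*0 = 0)
u(B, d) = (d + 2*B)/(B + d) (u(B, d) = ((B + d) + B)/(B + d) = (d + 2*B)/(B + d))
J(q) = -q/9 (J(q) = (0 - q)/9 = (-q)/9 = -q/9)
b(F, M) = -20 + M (b(F, M) = -2 - (18 - M) = -2 + (-18 + M) = -20 + M)
1/b(u(-4, -9), J(A)) = 1/(-20 - 1/9*9) = 1/(-20 - 1) = 1/(-21) = -1/21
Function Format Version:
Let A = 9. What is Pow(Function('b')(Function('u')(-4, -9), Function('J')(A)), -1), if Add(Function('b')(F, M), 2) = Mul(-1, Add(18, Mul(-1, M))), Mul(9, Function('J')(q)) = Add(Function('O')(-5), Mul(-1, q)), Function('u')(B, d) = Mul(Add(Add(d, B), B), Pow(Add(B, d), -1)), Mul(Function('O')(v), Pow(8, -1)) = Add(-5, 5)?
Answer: Rational(-1, 21) ≈ -0.047619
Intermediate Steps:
Function('O')(v) = 0 (Function('O')(v) = Mul(8, Add(-5, 5)) = Mul(8, 0) = 0)
Function('u')(B, d) = Mul(Pow(Add(B, d), -1), Add(d, Mul(2, B))) (Function('u')(B, d) = Mul(Add(Add(B, d), B), Pow(Add(B, d), -1)) = Mul(Add(d, Mul(2, B)), Pow(Add(B, d), -1)) = Mul(Pow(Add(B, d), -1), Add(d, Mul(2, B))))
Function('J')(q) = Mul(Rational(-1, 9), q) (Function('J')(q) = Mul(Rational(1, 9), Add(0, Mul(-1, q))) = Mul(Rational(1, 9), Mul(-1, q)) = Mul(Rational(-1, 9), q))
Function('b')(F, M) = Add(-20, M) (Function('b')(F, M) = Add(-2, Mul(-1, Add(18, Mul(-1, M)))) = Add(-2, Add(-18, M)) = Add(-20, M))
Pow(Function('b')(Function('u')(-4, -9), Function('J')(A)), -1) = Pow(Add(-20, Mul(Rational(-1, 9), 9)), -1) = Pow(Add(-20, -1), -1) = Pow(-21, -1) = Rational(-1, 21)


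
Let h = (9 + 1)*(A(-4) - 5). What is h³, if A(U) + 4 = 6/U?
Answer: -1157625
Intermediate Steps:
A(U) = -4 + 6/U
h = -105 (h = (9 + 1)*((-4 + 6/(-4)) - 5) = 10*((-4 + 6*(-¼)) - 5) = 10*((-4 - 3/2) - 5) = 10*(-11/2 - 5) = 10*(-21/2) = -105)
h³ = (-105)³ = -1157625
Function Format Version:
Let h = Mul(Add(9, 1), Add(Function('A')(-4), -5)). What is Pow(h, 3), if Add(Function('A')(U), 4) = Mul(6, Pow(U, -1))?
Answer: -1157625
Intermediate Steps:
Function('A')(U) = Add(-4, Mul(6, Pow(U, -1)))
h = -105 (h = Mul(Add(9, 1), Add(Add(-4, Mul(6, Pow(-4, -1))), -5)) = Mul(10, Add(Add(-4, Mul(6, Rational(-1, 4))), -5)) = Mul(10, Add(Add(-4, Rational(-3, 2)), -5)) = Mul(10, Add(Rational(-11, 2), -5)) = Mul(10, Rational(-21, 2)) = -105)
Pow(h, 3) = Pow(-105, 3) = -1157625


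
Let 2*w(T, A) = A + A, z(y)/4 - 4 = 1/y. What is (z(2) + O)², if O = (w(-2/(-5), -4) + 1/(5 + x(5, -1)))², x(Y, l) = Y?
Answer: 11029041/10000 ≈ 1102.9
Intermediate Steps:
z(y) = 16 + 4/y
w(T, A) = A (w(T, A) = (A + A)/2 = (2*A)/2 = A)
O = 1521/100 (O = (-4 + 1/(5 + 5))² = (-4 + 1/10)² = (-4 + ⅒)² = (-39/10)² = 1521/100 ≈ 15.210)
(z(2) + O)² = ((16 + 4/2) + 1521/100)² = ((16 + 4*(½)) + 1521/100)² = ((16 + 2) + 1521/100)² = (18 + 1521/100)² = (3321/100)² = 11029041/10000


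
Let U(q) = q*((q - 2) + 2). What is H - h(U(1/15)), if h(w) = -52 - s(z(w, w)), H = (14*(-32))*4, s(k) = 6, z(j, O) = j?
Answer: -1734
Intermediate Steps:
U(q) = q² (U(q) = q*((-2 + q) + 2) = q*q = q²)
H = -1792 (H = -448*4 = -1792)
h(w) = -58 (h(w) = -52 - 1*6 = -52 - 6 = -58)
H - h(U(1/15)) = -1792 - 1*(-58) = -1792 + 58 = -1734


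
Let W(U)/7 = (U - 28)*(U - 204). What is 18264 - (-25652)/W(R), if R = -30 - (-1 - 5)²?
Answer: 811201973/44415 ≈ 18264.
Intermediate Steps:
R = -66 (R = -30 - 1*(-6)² = -30 - 1*36 = -30 - 36 = -66)
W(U) = 7*(-204 + U)*(-28 + U) (W(U) = 7*((U - 28)*(U - 204)) = 7*((-28 + U)*(-204 + U)) = 7*((-204 + U)*(-28 + U)) = 7*(-204 + U)*(-28 + U))
18264 - (-25652)/W(R) = 18264 - (-25652)/(39984 - 1624*(-66) + 7*(-66)²) = 18264 - (-25652)/(39984 + 107184 + 7*4356) = 18264 - (-25652)/(39984 + 107184 + 30492) = 18264 - (-25652)/177660 = 18264 - 1*(-6413/44415) = 18264 + 6413/44415 = 811201973/44415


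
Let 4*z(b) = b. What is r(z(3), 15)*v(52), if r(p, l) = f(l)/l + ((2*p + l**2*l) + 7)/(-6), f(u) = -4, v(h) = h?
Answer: -440063/15 ≈ -29338.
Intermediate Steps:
z(b) = b/4
r(p, l) = -7/6 - 4/l - p/3 - l**3/6 (r(p, l) = -4/l + ((2*p + l**2*l) + 7)/(-6) = -4/l + ((2*p + l**3) + 7)*(-1/6) = -4/l + ((l**3 + 2*p) + 7)*(-1/6) = -4/l + (7 + l**3 + 2*p)*(-1/6) = -4/l + (-7/6 - p/3 - l**3/6) = -7/6 - 4/l - p/3 - l**3/6)
r(z(3), 15)*v(52) = ((1/6)*(-24 - 1*15*(7 + 15**3 + 2*((1/4)*3)))/15)*52 = ((1/6)*(1/15)*(-24 - 1*15*(7 + 3375 + 2*(3/4))))*52 = ((1/6)*(1/15)*(-24 - 1*15*(7 + 3375 + 3/2)))*52 = ((1/6)*(1/15)*(-24 - 1*15*6767/2))*52 = ((1/6)*(1/15)*(-24 - 101505/2))*52 = ((1/6)*(1/15)*(-101553/2))*52 = -33851/60*52 = -440063/15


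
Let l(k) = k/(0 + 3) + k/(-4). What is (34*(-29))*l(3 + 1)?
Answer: -986/3 ≈ -328.67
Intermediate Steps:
l(k) = k/12 (l(k) = k/3 + k*(-1/4) = k*(1/3) - k/4 = k/3 - k/4 = k/12)
(34*(-29))*l(3 + 1) = (34*(-29))*((3 + 1)/12) = -493*4/6 = -986*1/3 = -986/3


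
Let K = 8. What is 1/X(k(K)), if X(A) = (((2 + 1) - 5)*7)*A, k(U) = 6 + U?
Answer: -1/196 ≈ -0.0051020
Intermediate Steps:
X(A) = -14*A (X(A) = ((3 - 5)*7)*A = (-2*7)*A = -14*A)
1/X(k(K)) = 1/(-14*(6 + 8)) = 1/(-14*14) = 1/(-196) = -1/196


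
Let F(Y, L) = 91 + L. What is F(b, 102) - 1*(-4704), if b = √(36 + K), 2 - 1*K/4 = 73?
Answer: 4897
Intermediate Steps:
K = -284 (K = 8 - 4*73 = 8 - 292 = -284)
b = 2*I*√62 (b = √(36 - 284) = √(-248) = 2*I*√62 ≈ 15.748*I)
F(b, 102) - 1*(-4704) = (91 + 102) - 1*(-4704) = 193 + 4704 = 4897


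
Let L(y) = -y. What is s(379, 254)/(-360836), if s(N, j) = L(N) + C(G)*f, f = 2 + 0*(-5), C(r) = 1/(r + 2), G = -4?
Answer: 95/90209 ≈ 0.0010531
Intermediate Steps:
C(r) = 1/(2 + r)
f = 2 (f = 2 + 0 = 2)
s(N, j) = -1 - N (s(N, j) = -N + 2/(2 - 4) = -N + 2/(-2) = -N - ½*2 = -N - 1 = -1 - N)
s(379, 254)/(-360836) = (-1 - 1*379)/(-360836) = (-1 - 379)*(-1/360836) = -380*(-1/360836) = 95/90209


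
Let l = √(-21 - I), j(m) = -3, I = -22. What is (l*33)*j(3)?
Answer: -99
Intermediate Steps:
l = 1 (l = √(-21 - 1*(-22)) = √(-21 + 22) = √1 = 1)
(l*33)*j(3) = (1*33)*(-3) = 33*(-3) = -99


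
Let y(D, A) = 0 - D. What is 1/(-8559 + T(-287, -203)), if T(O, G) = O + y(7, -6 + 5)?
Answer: -1/8853 ≈ -0.00011296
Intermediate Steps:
y(D, A) = -D
T(O, G) = -7 + O (T(O, G) = O - 1*7 = O - 7 = -7 + O)
1/(-8559 + T(-287, -203)) = 1/(-8559 + (-7 - 287)) = 1/(-8559 - 294) = 1/(-8853) = -1/8853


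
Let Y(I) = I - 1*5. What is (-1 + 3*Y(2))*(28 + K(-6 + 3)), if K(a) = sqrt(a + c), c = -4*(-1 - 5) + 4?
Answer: -330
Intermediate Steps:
Y(I) = -5 + I (Y(I) = I - 5 = -5 + I)
c = 28 (c = -4*(-6) + 4 = 24 + 4 = 28)
K(a) = sqrt(28 + a) (K(a) = sqrt(a + 28) = sqrt(28 + a))
(-1 + 3*Y(2))*(28 + K(-6 + 3)) = (-1 + 3*(-5 + 2))*(28 + sqrt(28 + (-6 + 3))) = (-1 + 3*(-3))*(28 + sqrt(28 - 3)) = (-1 - 9)*(28 + sqrt(25)) = -10*(28 + 5) = -10*33 = -330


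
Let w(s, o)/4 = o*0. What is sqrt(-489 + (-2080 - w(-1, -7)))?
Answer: I*sqrt(2569) ≈ 50.685*I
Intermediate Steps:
w(s, o) = 0 (w(s, o) = 4*(o*0) = 4*0 = 0)
sqrt(-489 + (-2080 - w(-1, -7))) = sqrt(-489 + (-2080 - 1*0)) = sqrt(-489 + (-2080 + 0)) = sqrt(-489 - 2080) = sqrt(-2569) = I*sqrt(2569)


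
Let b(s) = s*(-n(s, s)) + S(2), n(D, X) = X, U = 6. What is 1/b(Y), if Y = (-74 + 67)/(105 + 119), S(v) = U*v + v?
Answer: 1024/14335 ≈ 0.071434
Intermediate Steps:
S(v) = 7*v (S(v) = 6*v + v = 7*v)
Y = -1/32 (Y = -7/224 = -7*1/224 = -1/32 ≈ -0.031250)
b(s) = 14 - s**2 (b(s) = s*(-s) + 7*2 = -s**2 + 14 = 14 - s**2)
1/b(Y) = 1/(14 - (-1/32)**2) = 1/(14 - 1*1/1024) = 1/(14 - 1/1024) = 1/(14335/1024) = 1024/14335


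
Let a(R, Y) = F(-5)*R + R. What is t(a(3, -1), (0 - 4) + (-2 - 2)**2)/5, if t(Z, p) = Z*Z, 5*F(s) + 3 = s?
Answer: 81/125 ≈ 0.64800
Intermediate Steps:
F(s) = -3/5 + s/5
a(R, Y) = -3*R/5 (a(R, Y) = (-3/5 + (1/5)*(-5))*R + R = (-3/5 - 1)*R + R = -8*R/5 + R = -3*R/5)
t(Z, p) = Z**2
t(a(3, -1), (0 - 4) + (-2 - 2)**2)/5 = (-3/5*3)**2/5 = (-9/5)**2*(1/5) = (81/25)*(1/5) = 81/125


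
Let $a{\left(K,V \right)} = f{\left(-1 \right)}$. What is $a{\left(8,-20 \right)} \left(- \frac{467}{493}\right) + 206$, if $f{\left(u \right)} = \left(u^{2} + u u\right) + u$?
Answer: $\frac{101091}{493} \approx 205.05$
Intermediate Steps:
$f{\left(u \right)} = u + 2 u^{2}$ ($f{\left(u \right)} = \left(u^{2} + u^{2}\right) + u = 2 u^{2} + u = u + 2 u^{2}$)
$a{\left(K,V \right)} = 1$ ($a{\left(K,V \right)} = - (1 + 2 \left(-1\right)) = - (1 - 2) = \left(-1\right) \left(-1\right) = 1$)
$a{\left(8,-20 \right)} \left(- \frac{467}{493}\right) + 206 = 1 \left(- \frac{467}{493}\right) + 206 = - \frac{467}{493} + 206 = \frac{101091}{493}$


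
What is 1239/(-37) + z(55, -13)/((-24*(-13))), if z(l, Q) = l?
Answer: -384533/11544 ≈ -33.310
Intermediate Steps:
1239/(-37) + z(55, -13)/((-24*(-13))) = 1239/(-37) + 55/((-24*(-13))) = 1239*(-1/37) + 55/312 = -1239/37 + 55*(1/312) = -1239/37 + 55/312 = -384533/11544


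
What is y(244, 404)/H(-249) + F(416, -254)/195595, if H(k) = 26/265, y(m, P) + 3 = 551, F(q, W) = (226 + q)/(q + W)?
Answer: 383458131041/68653845 ≈ 5585.4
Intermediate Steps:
F(q, W) = (226 + q)/(W + q)
y(m, P) = 548 (y(m, P) = -3 + 551 = 548)
H(k) = 26/265 (H(k) = 26*(1/265) = 26/265)
y(244, 404)/H(-249) + F(416, -254)/195595 = 548/(26/265) + ((226 + 416)/(-254 + 416))/195595 = 548*(265/26) + (642/162)*(1/195595) = 72610/13 + ((1/162)*642)*(1/195595) = 72610/13 + (107/27)*(1/195595) = 72610/13 + 107/5281065 = 383458131041/68653845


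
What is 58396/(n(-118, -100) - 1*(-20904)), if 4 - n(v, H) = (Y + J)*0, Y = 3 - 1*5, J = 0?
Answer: 14599/5227 ≈ 2.7930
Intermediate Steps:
Y = -2 (Y = 3 - 5 = -2)
n(v, H) = 4 (n(v, H) = 4 - (-2 + 0)*0 = 4 - (-2)*0 = 4 - 1*0 = 4 + 0 = 4)
58396/(n(-118, -100) - 1*(-20904)) = 58396/(4 - 1*(-20904)) = 58396/(4 + 20904) = 58396/20908 = 58396*(1/20908) = 14599/5227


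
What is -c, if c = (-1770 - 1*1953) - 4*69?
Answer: 3999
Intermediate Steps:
c = -3999 (c = (-1770 - 1953) - 1*276 = -3723 - 276 = -3999)
-c = -1*(-3999) = 3999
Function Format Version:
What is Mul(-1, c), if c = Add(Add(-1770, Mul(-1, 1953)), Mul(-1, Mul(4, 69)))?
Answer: 3999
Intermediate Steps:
c = -3999 (c = Add(Add(-1770, -1953), Mul(-1, 276)) = Add(-3723, -276) = -3999)
Mul(-1, c) = Mul(-1, -3999) = 3999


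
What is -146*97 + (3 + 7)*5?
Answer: -14112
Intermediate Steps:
-146*97 + (3 + 7)*5 = -14162 + 10*5 = -14162 + 50 = -14112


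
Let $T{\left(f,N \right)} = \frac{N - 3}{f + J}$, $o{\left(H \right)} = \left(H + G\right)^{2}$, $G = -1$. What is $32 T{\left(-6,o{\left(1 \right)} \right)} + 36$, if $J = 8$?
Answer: $-12$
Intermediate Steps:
$o{\left(H \right)} = \left(-1 + H\right)^{2}$ ($o{\left(H \right)} = \left(H - 1\right)^{2} = \left(-1 + H\right)^{2}$)
$T{\left(f,N \right)} = \frac{-3 + N}{8 + f}$ ($T{\left(f,N \right)} = \frac{N - 3}{f + 8} = \frac{-3 + N}{8 + f}$)
$32 T{\left(-6,o{\left(1 \right)} \right)} + 36 = 32 \frac{-3 + \left(-1 + 1\right)^{2}}{8 - 6} + 36 = 32 \frac{-3 + 0^{2}}{2} + 36 = 32 \frac{-3 + 0}{2} + 36 = 32 \cdot \frac{1}{2} \left(-3\right) + 36 = 32 \left(- \frac{3}{2}\right) + 36 = -48 + 36 = -12$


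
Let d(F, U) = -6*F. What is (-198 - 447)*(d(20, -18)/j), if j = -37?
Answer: -77400/37 ≈ -2091.9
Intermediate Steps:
(-198 - 447)*(d(20, -18)/j) = (-198 - 447)*(-6*20/(-37)) = -(-77400)*(-1)/37 = -645*120/37 = -77400/37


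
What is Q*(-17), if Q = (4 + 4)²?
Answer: -1088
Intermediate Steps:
Q = 64 (Q = 8² = 64)
Q*(-17) = 64*(-17) = -1088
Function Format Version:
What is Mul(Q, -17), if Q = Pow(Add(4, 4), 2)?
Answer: -1088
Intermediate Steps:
Q = 64 (Q = Pow(8, 2) = 64)
Mul(Q, -17) = Mul(64, -17) = -1088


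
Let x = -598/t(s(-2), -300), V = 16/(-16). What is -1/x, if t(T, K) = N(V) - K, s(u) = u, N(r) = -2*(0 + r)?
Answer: 151/299 ≈ 0.50502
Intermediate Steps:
V = -1 (V = 16*(-1/16) = -1)
N(r) = -2*r
t(T, K) = 2 - K (t(T, K) = -2*(-1) - K = 2 - K)
x = -299/151 (x = -598/(2 - 1*(-300)) = -598/(2 + 300) = -598/302 = -598*1/302 = -299/151 ≈ -1.9801)
-1/x = -1/(-299/151) = -1*(-151/299) = 151/299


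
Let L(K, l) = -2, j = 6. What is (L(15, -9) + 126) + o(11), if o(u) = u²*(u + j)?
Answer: 2181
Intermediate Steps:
o(u) = u²*(6 + u) (o(u) = u²*(u + 6) = u²*(6 + u))
(L(15, -9) + 126) + o(11) = (-2 + 126) + 11²*(6 + 11) = 124 + 121*17 = 124 + 2057 = 2181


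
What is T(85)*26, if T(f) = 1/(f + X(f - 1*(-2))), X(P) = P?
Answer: 13/86 ≈ 0.15116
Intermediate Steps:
T(f) = 1/(2 + 2*f) (T(f) = 1/(f + (f - 1*(-2))) = 1/(f + (f + 2)) = 1/(f + (2 + f)) = 1/(2 + 2*f))
T(85)*26 = (1/(2*(1 + 85)))*26 = ((½)/86)*26 = ((½)*(1/86))*26 = (1/172)*26 = 13/86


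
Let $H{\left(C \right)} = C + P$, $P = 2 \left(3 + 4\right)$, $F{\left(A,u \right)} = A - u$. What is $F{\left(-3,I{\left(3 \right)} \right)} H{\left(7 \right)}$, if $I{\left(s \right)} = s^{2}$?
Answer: $-252$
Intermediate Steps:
$P = 14$ ($P = 2 \cdot 7 = 14$)
$H{\left(C \right)} = 14 + C$ ($H{\left(C \right)} = C + 14 = 14 + C$)
$F{\left(-3,I{\left(3 \right)} \right)} H{\left(7 \right)} = \left(-3 - 3^{2}\right) \left(14 + 7\right) = \left(-3 - 9\right) 21 = \left(-12\right) 21 = -252$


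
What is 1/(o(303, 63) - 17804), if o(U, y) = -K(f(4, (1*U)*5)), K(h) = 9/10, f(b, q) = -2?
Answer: -10/178049 ≈ -5.6164e-5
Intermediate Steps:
K(h) = 9/10 (K(h) = 9*(⅒) = 9/10)
o(U, y) = -9/10 (o(U, y) = -1*9/10 = -9/10)
1/(o(303, 63) - 17804) = 1/(-9/10 - 17804) = 1/(-178049/10) = -10/178049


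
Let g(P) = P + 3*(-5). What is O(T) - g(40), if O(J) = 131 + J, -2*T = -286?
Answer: 249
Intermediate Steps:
T = 143 (T = -1/2*(-286) = 143)
g(P) = -15 + P (g(P) = P - 15 = -15 + P)
O(T) - g(40) = (131 + 143) - (-15 + 40) = 274 - 1*25 = 274 - 25 = 249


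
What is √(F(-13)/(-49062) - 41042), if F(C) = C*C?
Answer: I*√584564374254/3774 ≈ 202.59*I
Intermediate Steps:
F(C) = C²
√(F(-13)/(-49062) - 41042) = √((-13)²/(-49062) - 41042) = √(169*(-1/49062) - 41042) = √(-13/3774 - 41042) = √(-154892521/3774) = I*√584564374254/3774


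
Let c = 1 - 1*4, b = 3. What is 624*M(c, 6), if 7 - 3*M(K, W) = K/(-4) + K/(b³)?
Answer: 11908/9 ≈ 1323.1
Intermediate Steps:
c = -3 (c = 1 - 4 = -3)
M(K, W) = 7/3 + 23*K/324 (M(K, W) = 7/3 - (K/(-4) + K/(3³))/3 = 7/3 - (K*(-¼) + K/27)/3 = 7/3 - (-K/4 + K*(1/27))/3 = 7/3 - (-K/4 + K/27)/3 = 7/3 - (-23)*K/324 = 7/3 + 23*K/324)
624*M(c, 6) = 624*(7/3 + (23/324)*(-3)) = 624*(7/3 - 23/108) = 624*(229/108) = 11908/9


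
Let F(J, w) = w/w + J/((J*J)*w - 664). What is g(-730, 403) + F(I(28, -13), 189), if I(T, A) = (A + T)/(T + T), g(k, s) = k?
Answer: -212428533/291397 ≈ -729.00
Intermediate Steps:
I(T, A) = (A + T)/(2*T) (I(T, A) = (A + T)/((2*T)) = (A + T)*(1/(2*T)) = (A + T)/(2*T))
F(J, w) = 1 + J/(-664 + w*J²) (F(J, w) = 1 + J/(J²*w - 664) = 1 + J/(w*J² - 664) = 1 + J/(-664 + w*J²))
g(-730, 403) + F(I(28, -13), 189) = -730 + (-664 + (½)*(-13 + 28)/28 + 189*((½)*(-13 + 28)/28)²)/(-664 + 189*((½)*(-13 + 28)/28)²) = -730 + (-664 + (½)*(1/28)*15 + 189*((½)*(1/28)*15)²)/(-664 + 189*((½)*(1/28)*15)²) = -730 + (-664 + 15/56 + 189*(15/56)²)/(-664 + 189*(15/56)²) = -730 + (-664 + 15/56 + 189*(225/3136))/(-664 + 189*(225/3136)) = -730 + (-664 + 15/56 + 6075/448)/(-664 + 6075/448) = -730 - 41611/64/(-291397/448) = -730 - 448/291397*(-41611/64) = -730 + 291277/291397 = -212428533/291397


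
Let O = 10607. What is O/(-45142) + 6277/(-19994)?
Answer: -123858173/225642287 ≈ -0.54891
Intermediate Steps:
O/(-45142) + 6277/(-19994) = 10607/(-45142) + 6277/(-19994) = 10607*(-1/45142) + 6277*(-1/19994) = -10607/45142 - 6277/19994 = -123858173/225642287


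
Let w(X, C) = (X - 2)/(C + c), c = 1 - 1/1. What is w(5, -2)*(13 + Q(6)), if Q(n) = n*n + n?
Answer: -165/2 ≈ -82.500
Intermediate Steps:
c = 0 (c = 1 - 1*1 = 1 - 1 = 0)
w(X, C) = (-2 + X)/C (w(X, C) = (X - 2)/(C + 0) = (-2 + X)/C)
Q(n) = n + n² (Q(n) = n² + n = n + n²)
w(5, -2)*(13 + Q(6)) = ((-2 + 5)/(-2))*(13 + 6*(1 + 6)) = (-½*3)*(13 + 6*7) = -3*(13 + 42)/2 = -3/2*55 = -165/2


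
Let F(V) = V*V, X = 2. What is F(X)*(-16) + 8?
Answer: -56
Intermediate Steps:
F(V) = V²
F(X)*(-16) + 8 = 2²*(-16) + 8 = 4*(-16) + 8 = -64 + 8 = -56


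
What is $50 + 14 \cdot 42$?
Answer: $638$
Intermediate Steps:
$50 + 14 \cdot 42 = 50 + 588 = 638$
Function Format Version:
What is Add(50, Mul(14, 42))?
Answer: 638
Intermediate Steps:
Add(50, Mul(14, 42)) = Add(50, 588) = 638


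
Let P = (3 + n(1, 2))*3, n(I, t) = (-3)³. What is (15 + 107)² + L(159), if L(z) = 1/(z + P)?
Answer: 1294909/87 ≈ 14884.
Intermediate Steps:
n(I, t) = -27
P = -72 (P = (3 - 27)*3 = -24*3 = -72)
L(z) = 1/(-72 + z) (L(z) = 1/(z - 72) = 1/(-72 + z))
(15 + 107)² + L(159) = (15 + 107)² + 1/(-72 + 159) = 122² + 1/87 = 14884 + 1/87 = 1294909/87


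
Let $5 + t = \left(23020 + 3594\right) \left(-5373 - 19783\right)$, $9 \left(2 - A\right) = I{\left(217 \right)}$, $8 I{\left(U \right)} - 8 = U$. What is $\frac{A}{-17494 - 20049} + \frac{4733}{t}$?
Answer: $\frac{418544359}{18280076846856} \approx 2.2896 \cdot 10^{-5}$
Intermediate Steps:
$I{\left(U \right)} = 1 + \frac{U}{8}$
$A = - \frac{9}{8}$ ($A = 2 - \frac{1 + \frac{1}{8} \cdot 217}{9} = 2 - \frac{1 + \frac{217}{8}}{9} = 2 - \frac{25}{8} = - \frac{9}{8} \approx -1.125$)
$t = -669501789$ ($t = -5 + \left(23020 + 3594\right) \left(-5373 - 19783\right) = -5 + 26614 \left(-25156\right) = -5 - 669501784 = -669501789$)
$\frac{A}{-17494 - 20049} + \frac{4733}{t} = - \frac{9}{8 \left(-17494 - 20049\right)} + \frac{4733}{-669501789} = - \frac{9}{8 \left(-17494 - 20049\right)} + 4733 \left(- \frac{1}{669501789}\right) = - \frac{9}{8 \left(-37543\right)} - \frac{4733}{669501789} = \left(- \frac{9}{8}\right) \left(- \frac{1}{37543}\right) - \frac{4733}{669501789} = \frac{9}{300344} - \frac{4733}{669501789} = \frac{418544359}{18280076846856}$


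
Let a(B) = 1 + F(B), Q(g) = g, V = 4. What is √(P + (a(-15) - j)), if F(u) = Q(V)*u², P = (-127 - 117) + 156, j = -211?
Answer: 32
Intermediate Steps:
P = -88 (P = -244 + 156 = -88)
F(u) = 4*u²
a(B) = 1 + 4*B²
√(P + (a(-15) - j)) = √(-88 + ((1 + 4*(-15)²) - 1*(-211))) = √(-88 + ((1 + 4*225) + 211)) = √(-88 + ((1 + 900) + 211)) = √(-88 + (901 + 211)) = √(-88 + 1112) = √1024 = 32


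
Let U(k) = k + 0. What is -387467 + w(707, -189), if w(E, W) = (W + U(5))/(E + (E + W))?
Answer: -474647259/1225 ≈ -3.8747e+5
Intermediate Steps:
U(k) = k
w(E, W) = (5 + W)/(W + 2*E) (w(E, W) = (W + 5)/(E + (E + W)) = (5 + W)/(W + 2*E))
-387467 + w(707, -189) = -387467 + (5 - 189)/(-189 + 2*707) = -387467 - 184/(-189 + 1414) = -387467 - 184/1225 = -474647259/1225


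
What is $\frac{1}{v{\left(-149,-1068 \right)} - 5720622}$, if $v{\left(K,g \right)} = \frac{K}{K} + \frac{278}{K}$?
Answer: $- \frac{149}{852372807} \approx -1.7481 \cdot 10^{-7}$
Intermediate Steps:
$v{\left(K,g \right)} = 1 + \frac{278}{K}$
$\frac{1}{v{\left(-149,-1068 \right)} - 5720622} = \frac{1}{\frac{278 - 149}{-149} - 5720622} = \frac{1}{\left(- \frac{1}{149}\right) 129 - 5720622} = \frac{1}{- \frac{129}{149} - 5720622} = \frac{1}{- \frac{852372807}{149}} = - \frac{149}{852372807}$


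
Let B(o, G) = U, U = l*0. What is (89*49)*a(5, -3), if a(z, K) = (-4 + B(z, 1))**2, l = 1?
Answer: 69776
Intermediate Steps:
U = 0 (U = 1*0 = 0)
B(o, G) = 0
a(z, K) = 16 (a(z, K) = (-4 + 0)**2 = (-4)**2 = 16)
(89*49)*a(5, -3) = (89*49)*16 = 4361*16 = 69776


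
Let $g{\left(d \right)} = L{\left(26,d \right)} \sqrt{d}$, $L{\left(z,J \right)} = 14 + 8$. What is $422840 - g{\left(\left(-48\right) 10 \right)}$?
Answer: $422840 - 88 i \sqrt{30} \approx 4.2284 \cdot 10^{5} - 482.0 i$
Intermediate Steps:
$L{\left(z,J \right)} = 22$
$g{\left(d \right)} = 22 \sqrt{d}$
$422840 - g{\left(\left(-48\right) 10 \right)} = 422840 - 22 \sqrt{\left(-48\right) 10} = 422840 - 22 \sqrt{-480} = 422840 - 22 \cdot 4 i \sqrt{30} = 422840 - 88 i \sqrt{30}$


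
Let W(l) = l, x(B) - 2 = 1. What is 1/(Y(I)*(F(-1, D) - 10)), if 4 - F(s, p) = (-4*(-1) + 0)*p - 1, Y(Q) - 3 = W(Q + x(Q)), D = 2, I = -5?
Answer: -1/13 ≈ -0.076923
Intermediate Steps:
x(B) = 3 (x(B) = 2 + 1 = 3)
Y(Q) = 6 + Q (Y(Q) = 3 + (Q + 3) = 3 + (3 + Q) = 6 + Q)
F(s, p) = 5 - 4*p (F(s, p) = 4 - ((-4*(-1) + 0)*p - 1) = 4 - ((4 + 0)*p - 1) = 4 - (4*p - 1) = 4 - (-1 + 4*p) = 4 + (1 - 4*p) = 5 - 4*p)
1/(Y(I)*(F(-1, D) - 10)) = 1/((6 - 5)*((5 - 4*2) - 10)) = 1/(1*((5 - 8) - 10)) = 1/(1*(-3 - 10)) = 1/(1*(-13)) = 1/(-13) = -1/13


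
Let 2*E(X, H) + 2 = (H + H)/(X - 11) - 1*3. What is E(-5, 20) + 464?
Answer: 1841/4 ≈ 460.25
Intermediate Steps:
E(X, H) = -5/2 + H/(-11 + X) (E(X, H) = -1 + ((H + H)/(X - 11) - 1*3)/2 = -1 + ((2*H)/(-11 + X) - 3)/2 = -1 + (2*H/(-11 + X) - 3)/2 = -1 + (-3 + 2*H/(-11 + X))/2 = -1 + (-3/2 + H/(-11 + X)) = -5/2 + H/(-11 + X))
E(-5, 20) + 464 = (55 - 5*(-5) + 2*20)/(2*(-11 - 5)) + 464 = (½)*(55 + 25 + 40)/(-16) + 464 = (½)*(-1/16)*120 + 464 = -15/4 + 464 = 1841/4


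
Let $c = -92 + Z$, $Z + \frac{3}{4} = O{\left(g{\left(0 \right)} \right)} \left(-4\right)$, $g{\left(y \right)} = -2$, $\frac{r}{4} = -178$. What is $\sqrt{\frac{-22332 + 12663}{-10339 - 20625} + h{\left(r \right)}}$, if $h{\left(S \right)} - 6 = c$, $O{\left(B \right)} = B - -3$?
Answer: $\frac{3 i \sqrt{2408581186}}{15482} \approx 9.5099 i$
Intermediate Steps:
$r = -712$ ($r = 4 \left(-178\right) = -712$)
$O{\left(B \right)} = 3 + B$ ($O{\left(B \right)} = B + 3 = 3 + B$)
$Z = - \frac{19}{4}$ ($Z = - \frac{3}{4} + \left(3 - 2\right) \left(-4\right) = - \frac{3}{4} + 1 \left(-4\right) = - \frac{3}{4} - 4 = - \frac{19}{4} \approx -4.75$)
$c = - \frac{387}{4}$ ($c = -92 - \frac{19}{4} = - \frac{387}{4} \approx -96.75$)
$h{\left(S \right)} = - \frac{363}{4}$ ($h{\left(S \right)} = 6 - \frac{387}{4} = - \frac{363}{4}$)
$\sqrt{\frac{-22332 + 12663}{-10339 - 20625} + h{\left(r \right)}} = \sqrt{\frac{-22332 + 12663}{-10339 - 20625} - \frac{363}{4}} = \sqrt{- \frac{9669}{-30964} - \frac{363}{4}} = \sqrt{\left(-9669\right) \left(- \frac{1}{30964}\right) - \frac{363}{4}} = \sqrt{\frac{9669}{30964} - \frac{363}{4}} = \sqrt{- \frac{1400157}{15482}} = \frac{3 i \sqrt{2408581186}}{15482}$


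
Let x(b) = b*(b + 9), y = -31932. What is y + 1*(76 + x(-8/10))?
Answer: -796564/25 ≈ -31863.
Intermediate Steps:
x(b) = b*(9 + b)
y + 1*(76 + x(-8/10)) = -31932 + 1*(76 + (-8/10)*(9 - 8/10)) = -31932 + 1*(76 + (-8*⅒)*(9 - 8*⅒)) = -31932 + 1*(76 - 4*(9 - ⅘)/5) = -31932 + 1*(76 - ⅘*41/5) = -31932 + 1*(76 - 164/25) = -31932 + 1*(1736/25) = -31932 + 1736/25 = -796564/25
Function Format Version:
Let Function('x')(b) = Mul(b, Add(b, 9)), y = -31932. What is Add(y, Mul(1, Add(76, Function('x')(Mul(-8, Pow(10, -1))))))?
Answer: Rational(-796564, 25) ≈ -31863.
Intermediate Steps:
Function('x')(b) = Mul(b, Add(9, b))
Add(y, Mul(1, Add(76, Function('x')(Mul(-8, Pow(10, -1)))))) = Add(-31932, Mul(1, Add(76, Mul(Mul(-8, Pow(10, -1)), Add(9, Mul(-8, Pow(10, -1))))))) = Add(-31932, Mul(1, Add(76, Mul(Mul(-8, Rational(1, 10)), Add(9, Mul(-8, Rational(1, 10))))))) = Add(-31932, Mul(1, Add(76, Mul(Rational(-4, 5), Add(9, Rational(-4, 5)))))) = Add(-31932, Mul(1, Add(76, Mul(Rational(-4, 5), Rational(41, 5))))) = Add(-31932, Mul(1, Add(76, Rational(-164, 25)))) = Add(-31932, Mul(1, Rational(1736, 25))) = Add(-31932, Rational(1736, 25)) = Rational(-796564, 25)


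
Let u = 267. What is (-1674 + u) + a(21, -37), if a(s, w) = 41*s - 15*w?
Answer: 9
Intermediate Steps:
a(s, w) = -15*w + 41*s
(-1674 + u) + a(21, -37) = (-1674 + 267) + (-15*(-37) + 41*21) = -1407 + (555 + 861) = -1407 + 1416 = 9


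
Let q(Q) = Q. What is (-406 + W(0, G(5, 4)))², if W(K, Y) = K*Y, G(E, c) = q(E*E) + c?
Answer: 164836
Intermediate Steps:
G(E, c) = c + E² (G(E, c) = E*E + c = E² + c = c + E²)
(-406 + W(0, G(5, 4)))² = (-406 + 0*(4 + 5²))² = (-406 + 0*(4 + 25))² = (-406 + 0*29)² = (-406 + 0)² = (-406)² = 164836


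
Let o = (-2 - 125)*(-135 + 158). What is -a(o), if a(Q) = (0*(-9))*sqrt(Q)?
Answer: 0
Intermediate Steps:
o = -2921 (o = -127*23 = -2921)
a(Q) = 0 (a(Q) = 0*sqrt(Q) = 0)
-a(o) = -1*0 = 0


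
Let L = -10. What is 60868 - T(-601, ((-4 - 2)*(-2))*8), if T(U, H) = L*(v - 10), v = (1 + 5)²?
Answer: 61128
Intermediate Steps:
v = 36 (v = 6² = 36)
T(U, H) = -260 (T(U, H) = -10*(36 - 10) = -10*26 = -260)
60868 - T(-601, ((-4 - 2)*(-2))*8) = 60868 - 1*(-260) = 60868 + 260 = 61128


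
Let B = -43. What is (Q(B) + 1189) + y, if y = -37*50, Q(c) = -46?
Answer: -707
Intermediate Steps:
y = -1850
(Q(B) + 1189) + y = (-46 + 1189) - 1850 = 1143 - 1850 = -707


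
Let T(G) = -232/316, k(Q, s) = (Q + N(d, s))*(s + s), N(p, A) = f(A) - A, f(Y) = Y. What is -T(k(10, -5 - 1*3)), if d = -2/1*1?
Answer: 58/79 ≈ 0.73418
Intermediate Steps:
d = -2 (d = -2*1*1 = -2*1 = -2)
N(p, A) = 0 (N(p, A) = A - A = 0)
k(Q, s) = 2*Q*s (k(Q, s) = (Q + 0)*(s + s) = Q*(2*s) = 2*Q*s)
T(G) = -58/79 (T(G) = -232*1/316 = -58/79)
-T(k(10, -5 - 1*3)) = -1*(-58/79) = 58/79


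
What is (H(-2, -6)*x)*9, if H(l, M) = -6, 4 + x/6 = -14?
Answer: 5832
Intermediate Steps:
x = -108 (x = -24 + 6*(-14) = -24 - 84 = -108)
(H(-2, -6)*x)*9 = -6*(-108)*9 = 648*9 = 5832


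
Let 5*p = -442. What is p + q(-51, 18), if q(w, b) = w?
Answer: -697/5 ≈ -139.40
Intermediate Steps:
p = -442/5 (p = (⅕)*(-442) = -442/5 ≈ -88.400)
p + q(-51, 18) = -442/5 - 51 = -697/5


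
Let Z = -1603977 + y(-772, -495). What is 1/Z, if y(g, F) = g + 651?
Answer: -1/1604098 ≈ -6.2340e-7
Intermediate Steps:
y(g, F) = 651 + g
Z = -1604098 (Z = -1603977 + (651 - 772) = -1603977 - 121 = -1604098)
1/Z = 1/(-1604098) = -1/1604098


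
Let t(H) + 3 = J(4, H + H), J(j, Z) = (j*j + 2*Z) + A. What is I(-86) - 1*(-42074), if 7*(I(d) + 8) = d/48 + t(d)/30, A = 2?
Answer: 35333909/840 ≈ 42064.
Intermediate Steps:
J(j, Z) = 2 + j² + 2*Z (J(j, Z) = (j*j + 2*Z) + 2 = (j² + 2*Z) + 2 = 2 + j² + 2*Z)
t(H) = 15 + 4*H (t(H) = -3 + (2 + 4² + 2*(H + H)) = -3 + (2 + 16 + 2*(2*H)) = -3 + (2 + 16 + 4*H) = -3 + (18 + 4*H) = 15 + 4*H)
I(d) = -111/14 + 37*d/1680 (I(d) = -8 + (d/48 + (15 + 4*d)/30)/7 = -8 + (d*(1/48) + (15 + 4*d)*(1/30))/7 = -8 + (d/48 + (½ + 2*d/15))/7 = -8 + (½ + 37*d/240)/7 = -8 + (1/14 + 37*d/1680) = -111/14 + 37*d/1680)
I(-86) - 1*(-42074) = (-111/14 + (37/1680)*(-86)) - 1*(-42074) = (-111/14 - 1591/840) + 42074 = -8251/840 + 42074 = 35333909/840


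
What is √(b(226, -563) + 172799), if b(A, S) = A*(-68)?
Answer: √157431 ≈ 396.78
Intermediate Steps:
b(A, S) = -68*A
√(b(226, -563) + 172799) = √(-68*226 + 172799) = √(-15368 + 172799) = √157431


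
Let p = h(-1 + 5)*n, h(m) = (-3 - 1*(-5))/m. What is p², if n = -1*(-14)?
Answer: 49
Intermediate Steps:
n = 14
h(m) = 2/m (h(m) = (-3 + 5)/m = 2/m)
p = 7 (p = (2/(-1 + 5))*14 = (2/4)*14 = (2*(¼))*14 = (½)*14 = 7)
p² = 7² = 49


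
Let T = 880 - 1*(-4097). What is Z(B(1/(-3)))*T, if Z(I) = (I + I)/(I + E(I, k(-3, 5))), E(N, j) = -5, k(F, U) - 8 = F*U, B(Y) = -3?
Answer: 14931/4 ≈ 3732.8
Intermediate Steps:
k(F, U) = 8 + F*U
Z(I) = 2*I/(-5 + I) (Z(I) = (I + I)/(I - 5) = (2*I)/(-5 + I) = 2*I/(-5 + I))
T = 4977 (T = 880 + 4097 = 4977)
Z(B(1/(-3)))*T = (2*(-3)/(-5 - 3))*4977 = (2*(-3)/(-8))*4977 = (2*(-3)*(-⅛))*4977 = (¾)*4977 = 14931/4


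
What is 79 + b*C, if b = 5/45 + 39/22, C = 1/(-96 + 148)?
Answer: 813757/10296 ≈ 79.036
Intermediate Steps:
C = 1/52 ≈ 0.019231
b = 373/198 (b = 5*(1/45) + 39*(1/22) = ⅑ + 39/22 = 373/198 ≈ 1.8838)
79 + b*C = 79 + (373/198)*(1/52) = 79 + 373/10296 = 813757/10296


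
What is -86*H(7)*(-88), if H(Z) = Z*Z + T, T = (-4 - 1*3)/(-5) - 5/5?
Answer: 1869296/5 ≈ 3.7386e+5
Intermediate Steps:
T = 2/5 (T = (-4 - 3)*(-1/5) - 5*1/5 = -7*(-1/5) - 1 = 7/5 - 1 = 2/5 ≈ 0.40000)
H(Z) = 2/5 + Z**2 (H(Z) = Z*Z + 2/5 = Z**2 + 2/5 = 2/5 + Z**2)
-86*H(7)*(-88) = -86*(2/5 + 7**2)*(-88) = -86*(2/5 + 49)*(-88) = -86*247/5*(-88) = -21242/5*(-88) = 1869296/5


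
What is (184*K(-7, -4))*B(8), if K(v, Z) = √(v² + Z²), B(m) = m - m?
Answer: 0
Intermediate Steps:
B(m) = 0
K(v, Z) = √(Z² + v²)
(184*K(-7, -4))*B(8) = (184*√((-4)² + (-7)²))*0 = (184*√(16 + 49))*0 = (184*√65)*0 = 0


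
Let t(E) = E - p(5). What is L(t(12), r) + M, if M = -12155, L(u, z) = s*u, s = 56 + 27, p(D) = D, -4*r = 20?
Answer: -11574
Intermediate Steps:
r = -5 (r = -¼*20 = -5)
s = 83
t(E) = -5 + E (t(E) = E - 1*5 = E - 5 = -5 + E)
L(u, z) = 83*u
L(t(12), r) + M = 83*(-5 + 12) - 12155 = 83*7 - 12155 = 581 - 12155 = -11574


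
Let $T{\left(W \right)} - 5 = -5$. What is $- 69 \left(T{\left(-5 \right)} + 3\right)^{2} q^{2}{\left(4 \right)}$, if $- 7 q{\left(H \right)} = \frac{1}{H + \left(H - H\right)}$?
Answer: $- \frac{621}{784} \approx -0.79209$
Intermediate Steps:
$T{\left(W \right)} = 0$ ($T{\left(W \right)} = 5 - 5 = 0$)
$q{\left(H \right)} = - \frac{1}{7 H}$ ($q{\left(H \right)} = - \frac{1}{7 \left(H + \left(H - H\right)\right)} = - \frac{1}{7 \left(H + 0\right)} = - \frac{1}{7 H}$)
$- 69 \left(T{\left(-5 \right)} + 3\right)^{2} q^{2}{\left(4 \right)} = - 69 \left(0 + 3\right)^{2} \left(- \frac{1}{7 \cdot 4}\right)^{2} = - 69 \cdot 3^{2} \left(\left(- \frac{1}{7}\right) \frac{1}{4}\right)^{2} = \left(-69\right) 9 \left(- \frac{1}{28}\right)^{2} = \left(-621\right) \frac{1}{784} = - \frac{621}{784}$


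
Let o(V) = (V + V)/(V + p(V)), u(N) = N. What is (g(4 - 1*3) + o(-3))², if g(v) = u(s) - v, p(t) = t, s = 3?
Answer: 9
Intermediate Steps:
g(v) = 3 - v
o(V) = 1 (o(V) = (V + V)/(V + V) = (2*V)/((2*V)) = (2*V)*(1/(2*V)) = 1)
(g(4 - 1*3) + o(-3))² = ((3 - (4 - 1*3)) + 1)² = ((3 - (4 - 3)) + 1)² = ((3 - 1*1) + 1)² = ((3 - 1) + 1)² = (2 + 1)² = 3² = 9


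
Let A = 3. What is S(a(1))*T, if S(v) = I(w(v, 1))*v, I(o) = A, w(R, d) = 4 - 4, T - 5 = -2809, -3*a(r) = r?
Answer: 2804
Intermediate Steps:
a(r) = -r/3
T = -2804 (T = 5 - 2809 = -2804)
w(R, d) = 0
I(o) = 3
S(v) = 3*v
S(a(1))*T = (3*(-⅓*1))*(-2804) = (3*(-⅓))*(-2804) = -1*(-2804) = 2804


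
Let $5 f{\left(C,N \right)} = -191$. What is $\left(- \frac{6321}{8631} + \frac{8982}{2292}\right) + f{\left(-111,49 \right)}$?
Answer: $- \frac{27485957}{785010} \approx -35.013$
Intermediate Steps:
$f{\left(C,N \right)} = - \frac{191}{5}$ ($f{\left(C,N \right)} = \frac{1}{5} \left(-191\right) = - \frac{191}{5}$)
$\left(- \frac{6321}{8631} + \frac{8982}{2292}\right) + f{\left(-111,49 \right)} = \left(- \frac{6321}{8631} + \frac{8982}{2292}\right) - \frac{191}{5} = \left(\left(-6321\right) \frac{1}{8631} + 8982 \cdot \frac{1}{2292}\right) - \frac{191}{5} = \left(- \frac{301}{411} + \frac{1497}{382}\right) - \frac{191}{5} = \frac{500285}{157002} - \frac{191}{5} = - \frac{27485957}{785010}$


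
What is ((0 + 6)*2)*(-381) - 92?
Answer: -4664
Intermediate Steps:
((0 + 6)*2)*(-381) - 92 = (6*2)*(-381) - 92 = 12*(-381) - 92 = -4572 - 92 = -4664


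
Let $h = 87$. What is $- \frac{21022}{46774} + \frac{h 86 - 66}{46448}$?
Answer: $- \frac{39347117}{135784922} \approx -0.28978$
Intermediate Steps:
$- \frac{21022}{46774} + \frac{h 86 - 66}{46448} = - \frac{21022}{46774} + \frac{87 \cdot 86 - 66}{46448} = \left(-21022\right) \frac{1}{46774} + \left(7482 - 66\right) \frac{1}{46448} = - \frac{10511}{23387} + 7416 \cdot \frac{1}{46448} = - \frac{10511}{23387} + \frac{927}{5806} = - \frac{39347117}{135784922}$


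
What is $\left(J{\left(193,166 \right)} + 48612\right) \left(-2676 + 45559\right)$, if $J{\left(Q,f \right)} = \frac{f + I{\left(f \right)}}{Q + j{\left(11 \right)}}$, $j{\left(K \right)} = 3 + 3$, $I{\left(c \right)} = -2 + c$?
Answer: $\frac{414855202194}{199} \approx 2.0847 \cdot 10^{9}$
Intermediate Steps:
$j{\left(K \right)} = 6$
$J{\left(Q,f \right)} = \frac{-2 + 2 f}{6 + Q}$ ($J{\left(Q,f \right)} = \frac{f + \left(-2 + f\right)}{Q + 6} = \frac{-2 + 2 f}{6 + Q}$)
$\left(J{\left(193,166 \right)} + 48612\right) \left(-2676 + 45559\right) = \left(\frac{2 \left(-1 + 166\right)}{6 + 193} + 48612\right) \left(-2676 + 45559\right) = \left(2 \cdot \frac{1}{199} \cdot 165 + 48612\right) 42883 = \left(\frac{330}{199} + 48612\right) 42883 = \frac{9674118}{199} \cdot 42883 = \frac{414855202194}{199}$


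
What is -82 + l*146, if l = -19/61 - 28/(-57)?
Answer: -193864/3477 ≈ -55.756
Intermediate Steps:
l = 625/3477 (l = -19*1/61 - 28*(-1/57) = -19/61 + 28/57 = 625/3477 ≈ 0.17975)
-82 + l*146 = -82 + (625/3477)*146 = -82 + 91250/3477 = -193864/3477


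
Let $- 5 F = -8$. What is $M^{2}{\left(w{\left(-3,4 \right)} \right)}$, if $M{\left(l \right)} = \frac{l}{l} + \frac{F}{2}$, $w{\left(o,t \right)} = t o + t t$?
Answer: $\frac{81}{25} \approx 3.24$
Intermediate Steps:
$F = \frac{8}{5}$ ($F = \left(- \frac{1}{5}\right) \left(-8\right) = \frac{8}{5} \approx 1.6$)
$w{\left(o,t \right)} = t^{2} + o t$ ($w{\left(o,t \right)} = o t + t^{2} = t^{2} + o t$)
$M{\left(l \right)} = \frac{9}{5}$ ($M{\left(l \right)} = \frac{l}{l} + \frac{8}{5 \cdot 2} = 1 + \frac{8}{5} \cdot \frac{1}{2} = 1 + \frac{4}{5} = \frac{9}{5}$)
$M^{2}{\left(w{\left(-3,4 \right)} \right)} = \left(\frac{9}{5}\right)^{2} = \frac{81}{25}$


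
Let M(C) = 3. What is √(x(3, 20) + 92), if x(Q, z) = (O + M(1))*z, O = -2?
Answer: 4*√7 ≈ 10.583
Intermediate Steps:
x(Q, z) = z (x(Q, z) = (-2 + 3)*z = 1*z = z)
√(x(3, 20) + 92) = √(20 + 92) = √112 = 4*√7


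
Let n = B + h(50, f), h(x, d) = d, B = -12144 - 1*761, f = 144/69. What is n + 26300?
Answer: 308133/23 ≈ 13397.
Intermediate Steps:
f = 48/23 (f = 144*(1/69) = 48/23 ≈ 2.0870)
B = -12905 (B = -12144 - 761 = -12905)
n = -296767/23 (n = -12905 + 48/23 = -296767/23 ≈ -12903.)
n + 26300 = -296767/23 + 26300 = 308133/23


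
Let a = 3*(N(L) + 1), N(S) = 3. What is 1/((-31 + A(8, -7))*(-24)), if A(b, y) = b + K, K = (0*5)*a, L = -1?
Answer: 1/552 ≈ 0.0018116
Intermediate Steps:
a = 12 (a = 3*(3 + 1) = 3*4 = 12)
K = 0 (K = (0*5)*12 = 0*12 = 0)
A(b, y) = b (A(b, y) = b + 0 = b)
1/((-31 + A(8, -7))*(-24)) = 1/((-31 + 8)*(-24)) = 1/(-23*(-24)) = 1/552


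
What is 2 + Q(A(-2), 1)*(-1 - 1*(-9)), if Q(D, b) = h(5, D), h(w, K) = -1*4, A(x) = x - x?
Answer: -30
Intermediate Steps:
A(x) = 0
h(w, K) = -4
Q(D, b) = -4
2 + Q(A(-2), 1)*(-1 - 1*(-9)) = 2 - 4*(-1 - 1*(-9)) = 2 - 4*(-1 + 9) = 2 - 4*8 = 2 - 32 = -30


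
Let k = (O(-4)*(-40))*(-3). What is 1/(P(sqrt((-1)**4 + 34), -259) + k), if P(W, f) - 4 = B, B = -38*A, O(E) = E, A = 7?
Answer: -1/742 ≈ -0.0013477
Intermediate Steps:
B = -266 (B = -38*7 = -266)
P(W, f) = -262 (P(W, f) = 4 - 266 = -262)
k = -480 (k = -4*(-40)*(-3) = 160*(-3) = -480)
1/(P(sqrt((-1)**4 + 34), -259) + k) = 1/(-262 - 480) = 1/(-742) = -1/742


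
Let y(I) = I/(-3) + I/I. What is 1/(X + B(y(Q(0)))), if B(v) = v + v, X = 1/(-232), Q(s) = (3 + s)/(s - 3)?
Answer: 696/1853 ≈ 0.37561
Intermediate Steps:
Q(s) = (3 + s)/(-3 + s)
X = -1/232 ≈ -0.0043103
y(I) = 1 - I/3 (y(I) = I*(-⅓) + 1 = -I/3 + 1 = 1 - I/3)
B(v) = 2*v
1/(X + B(y(Q(0)))) = 1/(-1/232 + 2*(1 - (3 + 0)/(3*(-3 + 0)))) = 1/(-1/232 + 2*(1 - 3/(3*(-3)))) = 1/(-1/232 + 2*(1 - (-1)*3/9)) = 1/(-1/232 + 2*(1 - ⅓*(-1))) = 1/(-1/232 + 2*(1 + ⅓)) = 1/(-1/232 + 2*(4/3)) = 1/(-1/232 + 8/3) = 1/(1853/696) = 696/1853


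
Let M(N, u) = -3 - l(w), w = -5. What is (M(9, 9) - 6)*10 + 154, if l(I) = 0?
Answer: 64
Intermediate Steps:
M(N, u) = -3 (M(N, u) = -3 - 1*0 = -3 + 0 = -3)
(M(9, 9) - 6)*10 + 154 = (-3 - 6)*10 + 154 = -9*10 + 154 = -90 + 154 = 64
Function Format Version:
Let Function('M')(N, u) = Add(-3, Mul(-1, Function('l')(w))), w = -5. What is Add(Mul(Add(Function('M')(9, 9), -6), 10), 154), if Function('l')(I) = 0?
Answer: 64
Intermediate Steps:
Function('M')(N, u) = -3 (Function('M')(N, u) = Add(-3, Mul(-1, 0)) = Add(-3, 0) = -3)
Add(Mul(Add(Function('M')(9, 9), -6), 10), 154) = Add(Mul(Add(-3, -6), 10), 154) = Add(Mul(-9, 10), 154) = Add(-90, 154) = 64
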